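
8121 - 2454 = 5667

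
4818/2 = 2409 =2409.00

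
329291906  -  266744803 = 62547103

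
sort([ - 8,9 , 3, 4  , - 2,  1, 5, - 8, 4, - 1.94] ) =[ - 8, - 8,-2,-1.94, 1, 3,  4, 4, 5, 9 ] 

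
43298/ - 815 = -54+712/815 = - 53.13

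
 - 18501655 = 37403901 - 55905556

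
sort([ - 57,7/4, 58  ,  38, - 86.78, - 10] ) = [ - 86.78, - 57, - 10,7/4,38, 58]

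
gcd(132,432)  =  12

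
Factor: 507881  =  11^1*46171^1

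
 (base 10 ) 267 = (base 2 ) 100001011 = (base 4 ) 10023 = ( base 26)a7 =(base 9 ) 326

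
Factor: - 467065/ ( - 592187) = 5^1*109^1*691^( - 1 ) = 545/691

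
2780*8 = 22240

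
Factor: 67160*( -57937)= - 3891048920 = - 2^3 * 5^1*11^1*23^2*73^1*229^1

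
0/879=0 = 0.00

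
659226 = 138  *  4777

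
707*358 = 253106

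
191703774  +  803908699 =995612473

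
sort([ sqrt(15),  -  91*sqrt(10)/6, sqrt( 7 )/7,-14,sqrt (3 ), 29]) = [  -  91 * sqrt ( 10)/6, - 14, sqrt(7 ) /7, sqrt( 3),  sqrt( 15 ),  29 ] 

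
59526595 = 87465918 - 27939323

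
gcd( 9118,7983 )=1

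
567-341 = 226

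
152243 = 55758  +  96485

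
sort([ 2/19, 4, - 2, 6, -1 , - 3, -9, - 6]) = [-9,-6,-3, - 2, - 1, 2/19, 4,6]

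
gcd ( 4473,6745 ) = 71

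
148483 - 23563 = 124920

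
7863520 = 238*33040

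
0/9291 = 0 = 0.00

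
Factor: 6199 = 6199^1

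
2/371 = 2/371 = 0.01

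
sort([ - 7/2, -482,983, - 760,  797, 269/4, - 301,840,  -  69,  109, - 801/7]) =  [ -760,-482,-301, - 801/7, - 69, - 7/2, 269/4,109,797, 840 , 983 ]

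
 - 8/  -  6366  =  4/3183   =  0.00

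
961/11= 961/11 = 87.36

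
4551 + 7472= 12023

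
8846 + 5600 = 14446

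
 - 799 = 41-840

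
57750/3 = 19250  =  19250.00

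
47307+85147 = 132454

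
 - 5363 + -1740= - 7103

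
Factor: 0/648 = 0 = 0^1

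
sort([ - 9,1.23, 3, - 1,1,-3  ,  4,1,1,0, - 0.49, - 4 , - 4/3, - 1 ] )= [ - 9, - 4,-3,-4/3,  -  1,-1,-0.49,0,1, 1,  1,1.23,3,4 ]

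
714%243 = 228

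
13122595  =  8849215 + 4273380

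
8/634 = 4/317 = 0.01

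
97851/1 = 97851 = 97851.00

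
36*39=1404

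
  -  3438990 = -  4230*813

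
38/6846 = 19/3423 = 0.01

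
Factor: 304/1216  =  1/4 =2^( - 2 )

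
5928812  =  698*8494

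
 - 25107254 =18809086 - 43916340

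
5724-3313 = 2411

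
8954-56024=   -  47070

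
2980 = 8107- 5127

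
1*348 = 348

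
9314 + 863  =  10177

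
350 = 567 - 217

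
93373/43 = 93373/43 = 2171.47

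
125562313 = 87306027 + 38256286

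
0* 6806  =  0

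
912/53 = 912/53 = 17.21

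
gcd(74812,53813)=1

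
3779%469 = 27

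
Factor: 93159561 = 3^1*11^1*157^1 * 17981^1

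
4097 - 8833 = -4736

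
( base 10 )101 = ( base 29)3E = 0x65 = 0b1100101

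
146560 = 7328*20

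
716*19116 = 13687056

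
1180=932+248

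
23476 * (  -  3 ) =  - 70428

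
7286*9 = 65574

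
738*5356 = 3952728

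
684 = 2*342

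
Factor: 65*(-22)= - 1430 =- 2^1*5^1*  11^1*13^1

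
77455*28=2168740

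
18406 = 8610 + 9796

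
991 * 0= 0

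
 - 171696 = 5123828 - 5295524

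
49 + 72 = 121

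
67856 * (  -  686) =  - 46549216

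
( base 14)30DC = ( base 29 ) A0G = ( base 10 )8426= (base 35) 6uq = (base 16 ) 20EA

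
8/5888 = 1/736 = 0.00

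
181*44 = 7964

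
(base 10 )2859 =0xb2b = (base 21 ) 6A3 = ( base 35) 2bo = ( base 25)4E9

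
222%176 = 46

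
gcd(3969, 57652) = 7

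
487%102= 79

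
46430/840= 4643/84 = 55.27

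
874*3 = 2622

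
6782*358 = 2427956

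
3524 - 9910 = -6386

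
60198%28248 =3702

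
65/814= 65/814 =0.08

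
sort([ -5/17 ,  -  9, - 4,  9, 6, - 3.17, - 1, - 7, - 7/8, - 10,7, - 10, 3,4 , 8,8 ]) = [ - 10, - 10,- 9, - 7, - 4, - 3.17, - 1  , - 7/8, - 5/17, 3,4, 6, 7,8,8,  9]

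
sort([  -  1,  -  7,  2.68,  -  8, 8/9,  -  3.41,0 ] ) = [  -  8, - 7,-3.41,  -  1,0,8/9,2.68 ]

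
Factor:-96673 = -277^1*349^1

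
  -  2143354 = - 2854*751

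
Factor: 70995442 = 2^1*7^1*5071103^1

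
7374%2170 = 864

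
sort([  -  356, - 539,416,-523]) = [ -539, - 523,  -  356,416]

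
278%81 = 35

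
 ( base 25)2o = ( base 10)74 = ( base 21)3B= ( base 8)112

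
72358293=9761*7413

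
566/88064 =283/44032 =0.01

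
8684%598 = 312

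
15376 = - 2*(  -  7688)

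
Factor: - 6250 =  - 2^1 * 5^5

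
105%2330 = 105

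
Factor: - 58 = - 2^1*29^1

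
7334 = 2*3667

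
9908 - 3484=6424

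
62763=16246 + 46517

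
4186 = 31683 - 27497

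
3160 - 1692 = 1468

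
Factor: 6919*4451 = 30796469= 11^1*17^1*37^1*4451^1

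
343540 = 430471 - 86931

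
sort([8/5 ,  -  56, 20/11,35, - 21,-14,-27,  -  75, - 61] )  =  [-75,-61, - 56,  -  27, - 21,- 14,8/5,20/11, 35 ]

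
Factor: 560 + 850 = 2^1*3^1* 5^1*47^1 = 1410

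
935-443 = 492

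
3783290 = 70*54047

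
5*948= 4740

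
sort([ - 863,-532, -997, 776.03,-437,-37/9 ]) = [ - 997 , - 863, - 532 , - 437,  -  37/9, 776.03 ] 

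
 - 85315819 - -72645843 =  - 12669976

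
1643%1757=1643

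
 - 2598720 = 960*( - 2707) 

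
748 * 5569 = 4165612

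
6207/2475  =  2+419/825 = 2.51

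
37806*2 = 75612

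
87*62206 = 5411922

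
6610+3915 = 10525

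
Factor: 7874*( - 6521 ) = -51346354 =-2^1*31^1*127^1 * 6521^1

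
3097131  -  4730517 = - 1633386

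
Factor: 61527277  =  7^1*23^1*47^2 * 173^1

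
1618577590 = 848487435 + 770090155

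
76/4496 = 19/1124 = 0.02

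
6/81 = 2/27 = 0.07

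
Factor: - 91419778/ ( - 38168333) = 2^1 * 7^( - 1 )*17^1*2688817^1 * 5452619^( - 1)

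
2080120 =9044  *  230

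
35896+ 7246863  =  7282759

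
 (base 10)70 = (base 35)20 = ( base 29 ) 2C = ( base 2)1000110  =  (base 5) 240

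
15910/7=15910/7 = 2272.86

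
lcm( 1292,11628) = 11628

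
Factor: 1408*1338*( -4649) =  - 2^8 * 3^1*11^1*223^1*4649^1=- 8758269696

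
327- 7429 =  - 7102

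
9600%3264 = 3072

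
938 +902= 1840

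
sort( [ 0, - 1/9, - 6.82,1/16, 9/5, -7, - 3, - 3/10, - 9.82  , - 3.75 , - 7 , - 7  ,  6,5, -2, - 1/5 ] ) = [ - 9.82, - 7, - 7, - 7, - 6.82, - 3.75, - 3, - 2, - 3/10, - 1/5,-1/9, 0 , 1/16,9/5,5, 6]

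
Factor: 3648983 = 13^1*29^1 * 9679^1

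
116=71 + 45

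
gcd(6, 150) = 6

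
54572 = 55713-1141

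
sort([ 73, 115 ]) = [ 73,115 ]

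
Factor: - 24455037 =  - 3^1*83^1*98213^1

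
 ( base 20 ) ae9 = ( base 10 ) 4289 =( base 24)7ah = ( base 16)10C1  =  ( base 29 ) 52q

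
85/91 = 85/91 = 0.93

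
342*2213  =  756846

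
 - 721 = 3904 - 4625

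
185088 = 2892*64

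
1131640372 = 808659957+322980415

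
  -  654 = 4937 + - 5591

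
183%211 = 183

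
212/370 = 106/185 = 0.57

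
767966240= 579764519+188201721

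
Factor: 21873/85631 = 3^1*7^( - 1)*13^( - 1) * 23^1*317^1*941^( - 1) 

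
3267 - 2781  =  486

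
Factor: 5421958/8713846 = 1283^1*2113^1*4356923^( - 1)  =  2710979/4356923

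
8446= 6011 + 2435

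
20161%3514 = 2591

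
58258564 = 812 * 71747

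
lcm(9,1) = 9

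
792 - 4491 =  - 3699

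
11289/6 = 1881 + 1/2 = 1881.50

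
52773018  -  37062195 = 15710823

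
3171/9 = 1057/3 = 352.33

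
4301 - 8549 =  - 4248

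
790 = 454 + 336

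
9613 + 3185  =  12798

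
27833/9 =3092 + 5/9 = 3092.56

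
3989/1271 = 3 + 176/1271 = 3.14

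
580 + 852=1432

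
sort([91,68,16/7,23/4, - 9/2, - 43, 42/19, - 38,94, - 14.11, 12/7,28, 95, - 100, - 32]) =[ - 100,  -  43, - 38, - 32, - 14.11, - 9/2,12/7, 42/19,16/7,23/4,  28, 68,  91, 94, 95 ] 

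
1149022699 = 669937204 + 479085495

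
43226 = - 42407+85633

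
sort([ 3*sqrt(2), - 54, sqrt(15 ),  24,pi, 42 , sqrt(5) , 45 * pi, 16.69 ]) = [ - 54,sqrt ( 5 ),pi, sqrt(15 ),  3*sqrt(2 ),  16.69,24, 42,45*pi] 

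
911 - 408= 503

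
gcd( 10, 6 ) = 2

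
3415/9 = 379 + 4/9 = 379.44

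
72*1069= 76968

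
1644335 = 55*29897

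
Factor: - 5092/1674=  - 2^1 * 3^( - 3) * 19^1*31^( - 1) * 67^1=- 2546/837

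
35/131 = 35/131 = 0.27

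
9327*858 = 8002566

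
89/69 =89/69= 1.29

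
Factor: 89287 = 11^1 * 8117^1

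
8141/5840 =8141/5840 = 1.39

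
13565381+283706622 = 297272003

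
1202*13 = 15626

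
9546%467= 206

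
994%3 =1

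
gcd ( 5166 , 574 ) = 574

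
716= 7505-6789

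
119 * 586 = 69734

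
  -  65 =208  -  273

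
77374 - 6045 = 71329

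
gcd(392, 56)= 56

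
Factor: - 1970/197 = - 2^1 * 5^1=-10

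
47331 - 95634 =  - 48303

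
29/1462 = 29/1462 = 0.02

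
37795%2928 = 2659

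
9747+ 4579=14326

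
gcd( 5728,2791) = 1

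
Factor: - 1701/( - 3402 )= 2^(-1) = 1/2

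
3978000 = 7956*500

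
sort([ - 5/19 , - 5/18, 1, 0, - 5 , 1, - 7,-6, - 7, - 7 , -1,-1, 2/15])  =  [ - 7,- 7 , - 7, - 6,-5, - 1, - 1, - 5/18,-5/19, 0, 2/15, 1, 1 ]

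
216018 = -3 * ( - 72006)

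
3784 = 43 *88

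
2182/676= 1091/338 = 3.23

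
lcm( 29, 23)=667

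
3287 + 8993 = 12280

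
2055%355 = 280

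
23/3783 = 23/3783 = 0.01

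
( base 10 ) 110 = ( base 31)3h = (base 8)156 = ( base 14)7c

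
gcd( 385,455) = 35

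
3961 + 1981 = 5942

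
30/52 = 15/26  =  0.58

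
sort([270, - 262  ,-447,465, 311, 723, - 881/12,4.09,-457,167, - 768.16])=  [-768.16, - 457, - 447, - 262, - 881/12,4.09,167,270,311,  465,723 ] 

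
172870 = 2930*59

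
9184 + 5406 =14590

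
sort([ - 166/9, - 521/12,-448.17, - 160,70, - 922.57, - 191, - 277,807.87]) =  [ - 922.57,- 448.17, - 277, - 191, - 160, -521/12,  -  166/9, 70, 807.87]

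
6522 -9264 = -2742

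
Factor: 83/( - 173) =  - 83^1*173^( - 1) 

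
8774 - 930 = 7844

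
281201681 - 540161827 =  - 258960146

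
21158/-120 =-10579/60 = - 176.32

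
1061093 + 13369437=14430530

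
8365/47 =177  +  46/47 = 177.98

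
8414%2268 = 1610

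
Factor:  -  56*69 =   -  2^3*3^1 * 7^1 *23^1 = - 3864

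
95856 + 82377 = 178233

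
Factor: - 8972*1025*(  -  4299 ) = 39534893700 = 2^2*3^1*5^2*41^1*1433^1*2243^1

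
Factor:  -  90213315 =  - 3^1*5^1 * 179^1*33599^1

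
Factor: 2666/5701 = 2^1*31^1*43^1*5701^( - 1) 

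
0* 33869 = 0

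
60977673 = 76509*797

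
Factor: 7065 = 3^2*5^1*157^1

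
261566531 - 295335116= -33768585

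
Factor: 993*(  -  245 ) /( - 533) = 243285/533 = 3^1*5^1 * 7^2* 13^(-1) * 41^( - 1)*331^1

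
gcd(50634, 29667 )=87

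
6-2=4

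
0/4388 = 0 = 0.00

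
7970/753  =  7970/753 = 10.58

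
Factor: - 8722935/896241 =-93795/9637= - 3^1*5^1*13^2*23^(-1) *37^1*419^(-1) 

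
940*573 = 538620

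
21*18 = 378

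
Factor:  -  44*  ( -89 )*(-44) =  - 2^4*11^2 *89^1 = -172304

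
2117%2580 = 2117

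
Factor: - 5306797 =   -  29^1 * 31^1*5903^1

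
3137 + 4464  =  7601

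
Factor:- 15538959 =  - 3^4*41^1 * 4679^1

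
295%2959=295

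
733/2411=733/2411=0.30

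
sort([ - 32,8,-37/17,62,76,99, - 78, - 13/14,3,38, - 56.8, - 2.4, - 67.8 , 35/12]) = [ - 78,-67.8 ,- 56.8,-32, - 2.4, - 37/17, - 13/14,35/12,3,8, 38,62,76,99 ]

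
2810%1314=182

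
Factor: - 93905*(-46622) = 2^1*5^1*7^1*2683^1  *23311^1 = 4378038910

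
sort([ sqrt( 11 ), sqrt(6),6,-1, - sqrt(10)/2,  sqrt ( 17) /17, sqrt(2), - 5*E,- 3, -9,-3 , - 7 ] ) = [ - 5*E, - 9,-7, - 3, - 3,- sqrt( 10 ) /2,-1, sqrt(17 ) /17, sqrt(2),sqrt (6),sqrt ( 11 ),6]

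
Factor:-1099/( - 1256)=7/8  =  2^( - 3)* 7^1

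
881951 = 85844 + 796107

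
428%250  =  178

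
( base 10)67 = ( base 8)103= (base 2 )1000011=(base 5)232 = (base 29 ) 29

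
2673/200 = 2673/200 = 13.37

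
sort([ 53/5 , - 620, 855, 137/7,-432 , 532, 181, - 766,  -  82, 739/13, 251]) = [ - 766 ,  -  620 , - 432, - 82, 53/5, 137/7,739/13,  181, 251, 532, 855] 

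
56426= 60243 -3817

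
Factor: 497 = 7^1*71^1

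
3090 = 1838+1252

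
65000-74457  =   - 9457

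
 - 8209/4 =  - 2053+3/4 = - 2052.25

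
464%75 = 14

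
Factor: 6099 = 3^1*19^1  *107^1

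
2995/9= 332 + 7/9 = 332.78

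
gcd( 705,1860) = 15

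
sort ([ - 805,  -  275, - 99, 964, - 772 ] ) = [ -805, - 772,- 275,- 99,964 ] 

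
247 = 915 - 668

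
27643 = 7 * 3949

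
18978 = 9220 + 9758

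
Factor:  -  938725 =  - 5^2 * 37549^1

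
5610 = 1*5610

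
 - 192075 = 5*(- 38415 )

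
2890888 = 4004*722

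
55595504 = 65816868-10221364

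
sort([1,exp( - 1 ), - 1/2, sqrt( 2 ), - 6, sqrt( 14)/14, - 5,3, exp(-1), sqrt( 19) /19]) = [ - 6,-5,-1/2,  sqrt(19)/19,sqrt( 14 )/14 , exp( - 1 ), exp( - 1 ),1,  sqrt( 2 ), 3] 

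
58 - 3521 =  - 3463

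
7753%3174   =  1405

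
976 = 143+833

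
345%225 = 120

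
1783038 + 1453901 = 3236939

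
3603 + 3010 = 6613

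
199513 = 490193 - 290680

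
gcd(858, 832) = 26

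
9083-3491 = 5592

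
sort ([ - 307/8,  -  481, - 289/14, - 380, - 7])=[ - 481, - 380, - 307/8, - 289/14,  -  7 ] 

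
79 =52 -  - 27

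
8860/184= 2215/46 = 48.15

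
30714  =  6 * 5119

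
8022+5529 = 13551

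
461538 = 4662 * 99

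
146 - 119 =27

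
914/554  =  1  +  180/277=   1.65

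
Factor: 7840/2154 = 2^4*3^(  -  1)*5^1*7^2*359^( - 1 ) = 3920/1077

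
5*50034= 250170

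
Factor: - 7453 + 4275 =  - 3178 = - 2^1*7^1* 227^1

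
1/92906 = 1/92906 =0.00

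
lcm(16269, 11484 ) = 195228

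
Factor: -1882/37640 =- 2^( - 2) *5^( - 1)= - 1/20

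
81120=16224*5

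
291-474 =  - 183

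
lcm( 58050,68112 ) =5108400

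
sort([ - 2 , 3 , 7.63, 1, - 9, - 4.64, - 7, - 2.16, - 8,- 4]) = [ - 9 , - 8,- 7, - 4.64 ,-4,- 2.16, - 2, 1 , 3, 7.63]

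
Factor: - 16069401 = - 3^3*43^1 * 13841^1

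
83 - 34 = 49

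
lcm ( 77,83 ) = 6391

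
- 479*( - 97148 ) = 46533892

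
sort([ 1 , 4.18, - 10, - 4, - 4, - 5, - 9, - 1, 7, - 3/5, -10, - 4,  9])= [ - 10 ,-10,-9, - 5, - 4, - 4 , - 4, - 1, - 3/5, 1,4.18, 7, 9 ]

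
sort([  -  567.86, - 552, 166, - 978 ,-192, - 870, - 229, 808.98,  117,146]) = [-978,  -  870, -567.86, - 552, - 229, -192, 117, 146, 166,808.98]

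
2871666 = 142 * 20223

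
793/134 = 5 + 123/134 = 5.92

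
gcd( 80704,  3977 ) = 97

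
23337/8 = 23337/8= 2917.12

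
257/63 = 257/63 = 4.08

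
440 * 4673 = 2056120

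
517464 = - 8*( - 64683 ) 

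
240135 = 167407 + 72728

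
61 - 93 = - 32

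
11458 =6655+4803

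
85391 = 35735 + 49656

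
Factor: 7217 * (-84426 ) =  - 609302442 = - 2^1*3^1* 7^1*1031^1*14071^1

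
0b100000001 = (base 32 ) 81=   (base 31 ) 89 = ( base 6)1105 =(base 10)257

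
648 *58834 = 38124432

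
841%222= 175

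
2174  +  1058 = 3232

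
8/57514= 4/28757 =0.00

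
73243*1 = 73243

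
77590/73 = 1062+64/73  =  1062.88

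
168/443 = 168/443 = 0.38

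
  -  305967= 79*( - 3873)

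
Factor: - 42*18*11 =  - 2^2 * 3^3*7^1 * 11^1=-8316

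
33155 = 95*349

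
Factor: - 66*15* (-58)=57420 = 2^2*3^2*5^1*11^1 *29^1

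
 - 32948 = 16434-49382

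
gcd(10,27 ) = 1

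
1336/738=668/369 = 1.81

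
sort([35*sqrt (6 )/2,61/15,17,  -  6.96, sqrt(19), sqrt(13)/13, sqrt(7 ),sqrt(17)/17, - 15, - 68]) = [-68, - 15, - 6.96,sqrt( 17 )/17,sqrt(13) /13,sqrt( 7 ),61/15, sqrt(19), 17,35 *sqrt( 6 ) /2] 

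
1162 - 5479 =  - 4317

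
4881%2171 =539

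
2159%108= 107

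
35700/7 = 5100 = 5100.00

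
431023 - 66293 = 364730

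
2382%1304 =1078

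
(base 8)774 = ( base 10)508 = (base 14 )284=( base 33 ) FD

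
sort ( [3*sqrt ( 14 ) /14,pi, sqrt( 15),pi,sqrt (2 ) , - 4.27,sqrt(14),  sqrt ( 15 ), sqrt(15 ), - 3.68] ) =[ - 4.27,-3.68, 3*sqrt(14 ) /14,sqrt ( 2 ),pi,pi, sqrt ( 14),sqrt( 15 ), sqrt( 15),sqrt(15 )]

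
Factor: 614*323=2^1*17^1*19^1*307^1= 198322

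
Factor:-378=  - 2^1*3^3 * 7^1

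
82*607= 49774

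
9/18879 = 3/6293 =0.00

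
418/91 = 418/91 = 4.59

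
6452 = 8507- 2055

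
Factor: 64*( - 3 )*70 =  - 2^7*3^1*5^1*7^1= - 13440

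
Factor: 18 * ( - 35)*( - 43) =27090 = 2^1*3^2*5^1*7^1*43^1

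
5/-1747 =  - 5/1747= - 0.00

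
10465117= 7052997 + 3412120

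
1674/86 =19  +  20/43 =19.47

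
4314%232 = 138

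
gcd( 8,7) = 1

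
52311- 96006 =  - 43695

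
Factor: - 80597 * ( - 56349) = 4541560353  =  3^3*11^1*17^1*431^1* 2087^1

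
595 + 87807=88402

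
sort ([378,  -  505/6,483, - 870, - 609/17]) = [  -  870, - 505/6,-609/17,378,483]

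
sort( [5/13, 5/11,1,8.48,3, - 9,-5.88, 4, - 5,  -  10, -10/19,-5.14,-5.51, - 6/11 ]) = [-10, - 9,- 5.88,-5.51,-5.14, - 5,- 6/11,-10/19,5/13, 5/11,1, 3,4, 8.48]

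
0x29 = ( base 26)1F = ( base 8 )51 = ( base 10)41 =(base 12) 35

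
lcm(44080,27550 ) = 220400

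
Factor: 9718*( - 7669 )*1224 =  - 91221466608 = -2^4*3^2*17^1*43^1 * 113^1*7669^1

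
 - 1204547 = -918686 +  - 285861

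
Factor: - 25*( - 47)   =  1175 = 5^2*47^1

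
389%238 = 151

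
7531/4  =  1882+3/4 = 1882.75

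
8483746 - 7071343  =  1412403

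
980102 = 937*1046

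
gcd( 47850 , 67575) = 75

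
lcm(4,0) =0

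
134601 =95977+38624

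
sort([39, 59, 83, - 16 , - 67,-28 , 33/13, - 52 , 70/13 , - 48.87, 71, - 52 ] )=[ - 67, - 52,-52, - 48.87, - 28 , - 16, 33/13, 70/13,39,59, 71, 83]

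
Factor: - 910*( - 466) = 2^2*5^1*7^1*13^1*233^1 =424060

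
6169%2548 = 1073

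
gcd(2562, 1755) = 3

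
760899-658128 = 102771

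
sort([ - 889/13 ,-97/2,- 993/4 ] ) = [- 993/4, - 889/13, - 97/2] 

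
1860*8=14880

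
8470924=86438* 98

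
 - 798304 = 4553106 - 5351410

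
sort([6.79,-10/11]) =[  -  10/11,6.79]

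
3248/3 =1082+ 2/3 = 1082.67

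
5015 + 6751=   11766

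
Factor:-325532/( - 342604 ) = 839^1*883^ ( - 1) = 839/883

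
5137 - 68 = 5069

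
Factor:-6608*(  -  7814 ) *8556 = 441788307072 = 2^7*3^1*7^1*23^1*31^1 * 59^1*3907^1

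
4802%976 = 898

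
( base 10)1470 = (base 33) 1bi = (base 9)2013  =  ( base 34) 198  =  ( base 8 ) 2676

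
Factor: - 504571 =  - 29^1*127^1  *137^1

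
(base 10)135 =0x87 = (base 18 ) 79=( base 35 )3U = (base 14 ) 99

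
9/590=9/590=0.02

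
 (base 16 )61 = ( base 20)4H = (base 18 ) 57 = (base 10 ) 97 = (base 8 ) 141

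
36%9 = 0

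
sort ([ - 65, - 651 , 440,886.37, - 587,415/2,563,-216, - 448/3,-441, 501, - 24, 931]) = [-651,  -  587, - 441, - 216,-448/3,- 65, - 24,415/2,440,  501, 563, 886.37, 931]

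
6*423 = 2538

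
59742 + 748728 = 808470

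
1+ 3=4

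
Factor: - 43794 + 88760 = 2^1*22483^1  =  44966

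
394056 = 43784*9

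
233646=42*5563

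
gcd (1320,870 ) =30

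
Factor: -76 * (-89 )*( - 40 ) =-270560  =  - 2^5*5^1*19^1 * 89^1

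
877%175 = 2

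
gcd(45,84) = 3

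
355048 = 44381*8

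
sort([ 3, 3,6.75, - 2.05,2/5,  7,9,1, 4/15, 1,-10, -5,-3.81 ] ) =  [-10,  -  5, - 3.81, - 2.05,  4/15, 2/5,1,1, 3,  3,6.75,7,9 ]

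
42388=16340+26048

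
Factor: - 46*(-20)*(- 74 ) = -68080 = - 2^4*5^1*23^1*37^1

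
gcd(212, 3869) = 53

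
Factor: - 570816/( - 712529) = 576/719 = 2^6*3^2*719^ ( - 1 )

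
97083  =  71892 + 25191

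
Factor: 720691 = 103^1*6997^1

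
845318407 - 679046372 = 166272035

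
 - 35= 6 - 41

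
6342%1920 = 582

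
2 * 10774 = 21548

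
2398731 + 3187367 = 5586098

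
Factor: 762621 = 3^1*254207^1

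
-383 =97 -480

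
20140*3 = 60420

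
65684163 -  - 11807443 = 77491606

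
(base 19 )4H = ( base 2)1011101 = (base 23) 41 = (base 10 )93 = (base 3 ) 10110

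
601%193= 22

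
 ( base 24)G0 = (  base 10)384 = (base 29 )D7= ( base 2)110000000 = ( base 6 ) 1440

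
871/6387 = 871/6387 = 0.14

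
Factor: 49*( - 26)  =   - 1274=- 2^1*7^2*13^1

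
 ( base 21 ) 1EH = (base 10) 752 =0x2F0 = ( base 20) 1HC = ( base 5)11002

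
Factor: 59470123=3779^1 * 15737^1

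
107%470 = 107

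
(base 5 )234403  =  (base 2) 10001000011000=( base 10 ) 8728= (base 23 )GBB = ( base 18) 18gg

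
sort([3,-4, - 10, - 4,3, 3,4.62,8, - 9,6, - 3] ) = [ - 10,- 9 ,-4,-4,-3,3,3,3, 4.62, 6,8 ] 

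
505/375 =1 + 26/75 = 1.35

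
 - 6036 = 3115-9151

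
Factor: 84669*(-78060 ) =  - 2^2*3^2*5^1*13^2*167^1*1301^1 =- 6609262140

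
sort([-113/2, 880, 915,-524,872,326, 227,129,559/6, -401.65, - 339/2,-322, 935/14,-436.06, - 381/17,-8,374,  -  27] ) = [ - 524,-436.06,-401.65, - 322, - 339/2, - 113/2,- 27,-381/17,  -  8,935/14, 559/6, 129,  227,326,374,872,880,915]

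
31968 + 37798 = 69766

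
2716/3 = 905 + 1/3=905.33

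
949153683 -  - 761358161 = 1710511844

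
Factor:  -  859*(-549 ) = 471591 =3^2*61^1*859^1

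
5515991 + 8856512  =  14372503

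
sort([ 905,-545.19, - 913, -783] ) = [  -  913,  -  783,-545.19, 905 ]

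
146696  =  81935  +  64761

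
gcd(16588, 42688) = 116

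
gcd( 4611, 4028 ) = 53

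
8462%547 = 257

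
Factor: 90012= 2^2*3^1*13^1*577^1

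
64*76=4864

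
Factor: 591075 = 3^2  *5^2*37^1*71^1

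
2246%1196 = 1050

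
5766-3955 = 1811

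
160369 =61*2629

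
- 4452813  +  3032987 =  - 1419826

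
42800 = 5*8560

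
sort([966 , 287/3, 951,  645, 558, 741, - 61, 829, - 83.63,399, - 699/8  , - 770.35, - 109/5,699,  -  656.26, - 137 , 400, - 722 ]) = [-770.35, - 722,-656.26,-137, - 699/8, - 83.63, - 61, - 109/5 , 287/3,399,400,558, 645 , 699, 741,829,951, 966 ] 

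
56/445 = 56/445= 0.13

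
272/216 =1+7/27 = 1.26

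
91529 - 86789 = 4740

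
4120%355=215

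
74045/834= 88 + 653/834  =  88.78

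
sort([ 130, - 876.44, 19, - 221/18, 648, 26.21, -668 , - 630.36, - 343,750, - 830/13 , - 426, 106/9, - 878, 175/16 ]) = [ - 878, - 876.44 , - 668, - 630.36 , - 426,  -  343, - 830/13, - 221/18,175/16, 106/9,  19,26.21, 130,  648,  750] 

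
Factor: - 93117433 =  - 1153^1 *80761^1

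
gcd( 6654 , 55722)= 6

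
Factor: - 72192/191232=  - 2^1*3^( - 1 )*47^1*83^(-1) = - 94/249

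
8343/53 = 8343/53 = 157.42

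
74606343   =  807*92449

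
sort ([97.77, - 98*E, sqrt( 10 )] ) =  [ - 98*E , sqrt( 10), 97.77] 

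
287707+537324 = 825031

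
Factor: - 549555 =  - 3^1*5^1*36637^1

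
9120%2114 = 664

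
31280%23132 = 8148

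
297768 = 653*456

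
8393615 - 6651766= 1741849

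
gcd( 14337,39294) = 531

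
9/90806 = 9/90806 = 0.00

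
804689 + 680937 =1485626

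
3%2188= 3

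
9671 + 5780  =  15451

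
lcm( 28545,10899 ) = 599445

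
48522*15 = 727830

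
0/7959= 0 = 0.00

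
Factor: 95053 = 7^1*37^1 *367^1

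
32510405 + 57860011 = 90370416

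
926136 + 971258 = 1897394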